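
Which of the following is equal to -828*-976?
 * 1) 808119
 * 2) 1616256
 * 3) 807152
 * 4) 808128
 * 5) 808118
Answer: 4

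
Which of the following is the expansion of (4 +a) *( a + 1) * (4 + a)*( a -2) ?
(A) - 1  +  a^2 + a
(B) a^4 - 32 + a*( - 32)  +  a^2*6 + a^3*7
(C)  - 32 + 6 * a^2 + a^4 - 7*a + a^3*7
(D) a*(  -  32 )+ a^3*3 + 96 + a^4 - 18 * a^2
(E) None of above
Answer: B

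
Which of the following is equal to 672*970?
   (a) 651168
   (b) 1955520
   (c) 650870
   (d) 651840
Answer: d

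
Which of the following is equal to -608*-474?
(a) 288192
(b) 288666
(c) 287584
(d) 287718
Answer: a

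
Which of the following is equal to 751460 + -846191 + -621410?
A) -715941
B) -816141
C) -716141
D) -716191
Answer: C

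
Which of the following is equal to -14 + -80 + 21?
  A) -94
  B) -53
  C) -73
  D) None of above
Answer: C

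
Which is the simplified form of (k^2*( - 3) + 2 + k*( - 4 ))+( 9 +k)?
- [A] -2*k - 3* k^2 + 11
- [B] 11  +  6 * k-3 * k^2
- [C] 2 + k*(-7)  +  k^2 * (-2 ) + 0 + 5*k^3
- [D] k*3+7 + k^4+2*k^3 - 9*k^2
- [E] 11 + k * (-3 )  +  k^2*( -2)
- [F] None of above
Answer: F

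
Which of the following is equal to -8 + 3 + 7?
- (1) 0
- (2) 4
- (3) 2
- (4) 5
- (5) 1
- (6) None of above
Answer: 3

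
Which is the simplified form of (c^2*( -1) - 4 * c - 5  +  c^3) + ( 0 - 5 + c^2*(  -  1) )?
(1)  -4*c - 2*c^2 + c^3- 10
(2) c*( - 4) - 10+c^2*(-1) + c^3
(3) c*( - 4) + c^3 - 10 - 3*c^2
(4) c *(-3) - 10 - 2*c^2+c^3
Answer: 1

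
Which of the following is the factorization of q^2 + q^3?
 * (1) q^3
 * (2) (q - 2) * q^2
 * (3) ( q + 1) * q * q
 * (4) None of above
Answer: 3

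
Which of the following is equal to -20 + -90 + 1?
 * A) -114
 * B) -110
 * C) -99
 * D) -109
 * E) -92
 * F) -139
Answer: D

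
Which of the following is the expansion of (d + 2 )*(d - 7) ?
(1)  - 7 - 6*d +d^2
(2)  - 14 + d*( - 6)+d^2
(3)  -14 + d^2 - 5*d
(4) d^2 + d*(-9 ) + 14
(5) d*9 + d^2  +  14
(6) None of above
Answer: 3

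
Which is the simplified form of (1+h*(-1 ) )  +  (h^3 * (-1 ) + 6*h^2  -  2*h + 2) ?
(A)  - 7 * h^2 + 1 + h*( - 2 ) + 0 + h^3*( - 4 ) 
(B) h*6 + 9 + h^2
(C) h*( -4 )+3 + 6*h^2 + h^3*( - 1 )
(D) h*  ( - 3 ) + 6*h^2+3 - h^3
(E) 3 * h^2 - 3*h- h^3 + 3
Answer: D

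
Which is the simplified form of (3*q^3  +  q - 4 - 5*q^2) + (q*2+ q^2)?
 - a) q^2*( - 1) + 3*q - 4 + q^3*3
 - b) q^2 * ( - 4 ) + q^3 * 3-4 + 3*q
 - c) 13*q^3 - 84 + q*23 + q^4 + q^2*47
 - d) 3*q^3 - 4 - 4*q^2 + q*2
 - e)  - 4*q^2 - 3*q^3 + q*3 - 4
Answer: b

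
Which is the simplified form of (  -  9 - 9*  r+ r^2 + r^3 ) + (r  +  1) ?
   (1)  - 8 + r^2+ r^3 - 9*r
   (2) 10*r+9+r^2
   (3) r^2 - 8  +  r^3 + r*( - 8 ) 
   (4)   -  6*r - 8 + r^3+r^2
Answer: 3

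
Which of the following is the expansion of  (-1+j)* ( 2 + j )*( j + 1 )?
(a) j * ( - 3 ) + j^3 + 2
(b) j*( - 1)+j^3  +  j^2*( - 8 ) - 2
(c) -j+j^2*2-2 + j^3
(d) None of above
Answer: c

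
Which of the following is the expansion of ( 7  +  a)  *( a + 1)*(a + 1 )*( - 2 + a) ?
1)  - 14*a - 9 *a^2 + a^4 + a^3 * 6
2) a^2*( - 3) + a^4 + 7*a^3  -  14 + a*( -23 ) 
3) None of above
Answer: 2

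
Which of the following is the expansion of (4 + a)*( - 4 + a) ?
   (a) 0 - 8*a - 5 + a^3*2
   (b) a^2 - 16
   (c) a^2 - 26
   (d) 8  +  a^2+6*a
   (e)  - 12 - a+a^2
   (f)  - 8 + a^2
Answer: b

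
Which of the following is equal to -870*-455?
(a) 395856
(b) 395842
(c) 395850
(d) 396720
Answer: c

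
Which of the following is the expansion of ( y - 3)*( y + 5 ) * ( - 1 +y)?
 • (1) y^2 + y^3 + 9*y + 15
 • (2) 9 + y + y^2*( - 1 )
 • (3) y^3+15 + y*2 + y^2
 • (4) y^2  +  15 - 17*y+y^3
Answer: 4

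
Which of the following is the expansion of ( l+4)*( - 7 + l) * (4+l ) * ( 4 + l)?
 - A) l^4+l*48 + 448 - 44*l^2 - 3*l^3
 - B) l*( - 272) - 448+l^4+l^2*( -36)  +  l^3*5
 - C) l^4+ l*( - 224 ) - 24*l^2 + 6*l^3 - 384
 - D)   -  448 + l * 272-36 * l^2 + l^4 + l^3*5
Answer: B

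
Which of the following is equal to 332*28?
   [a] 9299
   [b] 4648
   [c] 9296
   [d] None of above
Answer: c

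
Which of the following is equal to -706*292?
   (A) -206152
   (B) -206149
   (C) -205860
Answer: A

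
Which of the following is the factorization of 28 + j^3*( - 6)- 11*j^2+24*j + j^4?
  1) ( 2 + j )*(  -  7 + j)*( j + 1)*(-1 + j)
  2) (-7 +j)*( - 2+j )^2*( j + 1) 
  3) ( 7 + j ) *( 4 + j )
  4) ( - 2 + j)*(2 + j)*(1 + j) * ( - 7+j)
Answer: 4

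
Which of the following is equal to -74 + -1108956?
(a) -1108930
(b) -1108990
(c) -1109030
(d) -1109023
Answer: c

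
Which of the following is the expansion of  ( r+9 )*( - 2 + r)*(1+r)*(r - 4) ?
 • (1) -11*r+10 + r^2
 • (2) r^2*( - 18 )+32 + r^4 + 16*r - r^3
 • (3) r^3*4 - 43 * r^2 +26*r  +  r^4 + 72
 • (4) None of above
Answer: 3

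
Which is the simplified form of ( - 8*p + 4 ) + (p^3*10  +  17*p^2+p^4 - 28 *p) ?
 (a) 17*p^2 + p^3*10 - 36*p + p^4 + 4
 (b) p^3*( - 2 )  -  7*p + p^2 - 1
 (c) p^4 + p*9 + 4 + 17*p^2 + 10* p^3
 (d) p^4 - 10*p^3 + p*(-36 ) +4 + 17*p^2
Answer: a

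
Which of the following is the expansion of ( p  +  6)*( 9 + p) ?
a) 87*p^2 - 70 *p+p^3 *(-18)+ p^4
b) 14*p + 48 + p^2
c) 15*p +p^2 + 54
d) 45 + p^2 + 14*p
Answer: c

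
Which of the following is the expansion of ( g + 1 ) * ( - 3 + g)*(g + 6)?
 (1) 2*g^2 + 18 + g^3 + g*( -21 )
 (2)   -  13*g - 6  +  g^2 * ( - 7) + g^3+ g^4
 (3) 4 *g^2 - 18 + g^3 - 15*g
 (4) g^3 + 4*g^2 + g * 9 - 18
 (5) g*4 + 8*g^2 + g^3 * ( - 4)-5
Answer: 3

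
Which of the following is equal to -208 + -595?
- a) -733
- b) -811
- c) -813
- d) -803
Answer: d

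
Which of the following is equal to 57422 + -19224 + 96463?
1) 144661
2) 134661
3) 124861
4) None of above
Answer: 2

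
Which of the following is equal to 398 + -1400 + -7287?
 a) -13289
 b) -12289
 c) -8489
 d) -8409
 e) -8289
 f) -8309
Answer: e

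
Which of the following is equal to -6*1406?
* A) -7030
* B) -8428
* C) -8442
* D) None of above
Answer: D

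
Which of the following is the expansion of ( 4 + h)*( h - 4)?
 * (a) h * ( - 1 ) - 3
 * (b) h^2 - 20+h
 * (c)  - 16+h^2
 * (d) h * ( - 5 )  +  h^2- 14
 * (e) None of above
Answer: c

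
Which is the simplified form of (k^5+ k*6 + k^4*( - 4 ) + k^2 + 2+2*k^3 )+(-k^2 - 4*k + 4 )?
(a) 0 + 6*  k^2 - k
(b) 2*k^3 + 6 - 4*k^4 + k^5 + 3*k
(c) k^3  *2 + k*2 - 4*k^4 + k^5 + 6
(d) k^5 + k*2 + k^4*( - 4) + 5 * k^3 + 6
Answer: c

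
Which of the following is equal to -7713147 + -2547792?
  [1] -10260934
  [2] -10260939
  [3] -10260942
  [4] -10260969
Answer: 2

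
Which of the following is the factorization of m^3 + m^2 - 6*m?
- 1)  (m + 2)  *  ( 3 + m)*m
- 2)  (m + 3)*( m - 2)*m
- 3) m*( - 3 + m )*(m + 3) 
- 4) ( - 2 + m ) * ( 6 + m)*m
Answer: 2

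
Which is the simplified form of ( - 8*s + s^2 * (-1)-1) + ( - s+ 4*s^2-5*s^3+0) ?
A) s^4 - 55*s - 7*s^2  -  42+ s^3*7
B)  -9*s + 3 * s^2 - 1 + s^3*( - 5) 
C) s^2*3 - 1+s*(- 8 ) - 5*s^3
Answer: B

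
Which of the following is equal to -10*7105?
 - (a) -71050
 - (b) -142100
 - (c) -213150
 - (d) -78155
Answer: a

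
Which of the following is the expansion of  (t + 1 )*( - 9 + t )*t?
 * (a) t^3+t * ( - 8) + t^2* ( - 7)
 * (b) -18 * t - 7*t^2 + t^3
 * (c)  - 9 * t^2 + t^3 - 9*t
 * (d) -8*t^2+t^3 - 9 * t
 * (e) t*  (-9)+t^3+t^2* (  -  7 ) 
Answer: d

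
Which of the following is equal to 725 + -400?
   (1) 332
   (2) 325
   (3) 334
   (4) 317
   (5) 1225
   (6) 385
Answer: 2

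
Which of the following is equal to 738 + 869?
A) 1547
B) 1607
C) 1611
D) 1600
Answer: B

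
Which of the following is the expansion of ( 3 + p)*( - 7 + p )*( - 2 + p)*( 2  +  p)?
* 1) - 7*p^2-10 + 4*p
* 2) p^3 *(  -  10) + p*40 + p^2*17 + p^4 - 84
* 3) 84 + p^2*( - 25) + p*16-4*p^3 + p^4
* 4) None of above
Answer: 3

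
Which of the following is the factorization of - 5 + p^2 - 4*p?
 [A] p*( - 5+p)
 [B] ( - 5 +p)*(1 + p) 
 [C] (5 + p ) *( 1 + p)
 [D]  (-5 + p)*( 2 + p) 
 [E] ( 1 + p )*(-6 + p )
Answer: B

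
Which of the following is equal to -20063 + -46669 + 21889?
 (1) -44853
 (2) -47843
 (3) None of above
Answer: 3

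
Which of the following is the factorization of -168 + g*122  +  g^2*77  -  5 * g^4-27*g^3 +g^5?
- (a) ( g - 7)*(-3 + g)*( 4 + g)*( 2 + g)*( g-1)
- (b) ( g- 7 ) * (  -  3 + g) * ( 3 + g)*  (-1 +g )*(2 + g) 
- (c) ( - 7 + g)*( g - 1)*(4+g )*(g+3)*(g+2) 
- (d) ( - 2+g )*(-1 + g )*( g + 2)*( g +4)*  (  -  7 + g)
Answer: a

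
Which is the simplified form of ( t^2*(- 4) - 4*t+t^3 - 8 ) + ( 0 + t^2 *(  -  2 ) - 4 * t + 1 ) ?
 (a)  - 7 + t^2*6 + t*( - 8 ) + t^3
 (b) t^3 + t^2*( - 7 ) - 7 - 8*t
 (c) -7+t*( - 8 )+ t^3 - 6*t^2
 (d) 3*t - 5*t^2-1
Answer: c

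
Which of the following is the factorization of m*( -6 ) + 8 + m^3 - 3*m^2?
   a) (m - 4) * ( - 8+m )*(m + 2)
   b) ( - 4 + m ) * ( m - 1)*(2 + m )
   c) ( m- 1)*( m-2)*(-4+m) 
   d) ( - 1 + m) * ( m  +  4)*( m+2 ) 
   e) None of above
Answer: b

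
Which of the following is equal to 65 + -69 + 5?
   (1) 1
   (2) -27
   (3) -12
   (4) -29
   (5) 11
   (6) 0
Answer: 1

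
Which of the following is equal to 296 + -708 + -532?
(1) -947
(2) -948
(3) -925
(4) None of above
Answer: 4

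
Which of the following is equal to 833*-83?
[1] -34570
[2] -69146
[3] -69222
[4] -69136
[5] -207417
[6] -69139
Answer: 6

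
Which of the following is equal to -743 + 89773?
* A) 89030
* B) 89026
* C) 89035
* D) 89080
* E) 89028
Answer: A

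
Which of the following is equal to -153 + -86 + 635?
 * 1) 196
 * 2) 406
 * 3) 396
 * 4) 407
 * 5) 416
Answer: 3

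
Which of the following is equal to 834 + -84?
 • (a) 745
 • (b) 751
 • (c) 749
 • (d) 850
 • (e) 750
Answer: e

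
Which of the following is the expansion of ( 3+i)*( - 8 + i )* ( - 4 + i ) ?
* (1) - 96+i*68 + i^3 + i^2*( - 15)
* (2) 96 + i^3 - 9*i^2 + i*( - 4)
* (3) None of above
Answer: 2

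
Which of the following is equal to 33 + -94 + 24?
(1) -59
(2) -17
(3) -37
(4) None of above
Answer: 3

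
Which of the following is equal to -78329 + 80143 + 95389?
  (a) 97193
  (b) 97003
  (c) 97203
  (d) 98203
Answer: c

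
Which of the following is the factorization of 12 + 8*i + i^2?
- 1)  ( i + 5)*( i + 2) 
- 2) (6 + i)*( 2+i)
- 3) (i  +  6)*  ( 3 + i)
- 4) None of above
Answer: 2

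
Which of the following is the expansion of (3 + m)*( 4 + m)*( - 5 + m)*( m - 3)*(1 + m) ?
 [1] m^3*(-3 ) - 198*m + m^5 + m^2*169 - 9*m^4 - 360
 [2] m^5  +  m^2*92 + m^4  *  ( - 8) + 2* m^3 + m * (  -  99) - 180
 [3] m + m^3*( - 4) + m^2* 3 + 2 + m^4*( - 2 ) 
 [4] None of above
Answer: 4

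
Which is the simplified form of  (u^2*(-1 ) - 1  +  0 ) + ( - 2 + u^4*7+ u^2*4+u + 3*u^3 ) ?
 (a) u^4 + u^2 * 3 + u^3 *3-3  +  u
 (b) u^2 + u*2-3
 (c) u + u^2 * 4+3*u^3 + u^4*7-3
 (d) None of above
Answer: d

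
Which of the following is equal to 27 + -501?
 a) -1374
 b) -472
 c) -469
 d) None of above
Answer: d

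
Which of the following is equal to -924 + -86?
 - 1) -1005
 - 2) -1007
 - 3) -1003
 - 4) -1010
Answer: 4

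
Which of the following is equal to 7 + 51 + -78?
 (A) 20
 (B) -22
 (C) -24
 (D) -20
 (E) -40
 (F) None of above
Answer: D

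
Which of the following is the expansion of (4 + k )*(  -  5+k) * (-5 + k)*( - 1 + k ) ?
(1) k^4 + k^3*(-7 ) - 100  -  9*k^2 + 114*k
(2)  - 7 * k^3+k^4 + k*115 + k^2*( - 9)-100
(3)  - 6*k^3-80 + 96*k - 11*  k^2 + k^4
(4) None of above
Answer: 2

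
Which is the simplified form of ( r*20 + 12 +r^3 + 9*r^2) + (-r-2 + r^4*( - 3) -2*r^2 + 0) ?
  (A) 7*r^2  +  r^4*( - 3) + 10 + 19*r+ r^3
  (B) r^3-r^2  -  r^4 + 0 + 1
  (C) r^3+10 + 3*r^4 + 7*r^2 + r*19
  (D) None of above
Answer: A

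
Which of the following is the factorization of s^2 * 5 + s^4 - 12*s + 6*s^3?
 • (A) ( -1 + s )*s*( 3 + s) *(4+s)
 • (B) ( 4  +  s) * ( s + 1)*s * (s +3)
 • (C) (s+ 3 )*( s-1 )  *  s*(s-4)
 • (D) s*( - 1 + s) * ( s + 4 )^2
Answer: A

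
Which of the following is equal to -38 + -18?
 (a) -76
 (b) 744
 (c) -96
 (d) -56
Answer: d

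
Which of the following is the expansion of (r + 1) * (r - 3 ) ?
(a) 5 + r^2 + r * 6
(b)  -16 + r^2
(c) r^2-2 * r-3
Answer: c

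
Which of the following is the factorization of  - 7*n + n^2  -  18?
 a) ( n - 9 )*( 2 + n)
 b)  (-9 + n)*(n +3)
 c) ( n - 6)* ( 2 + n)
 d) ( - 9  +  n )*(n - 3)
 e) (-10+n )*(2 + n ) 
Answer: a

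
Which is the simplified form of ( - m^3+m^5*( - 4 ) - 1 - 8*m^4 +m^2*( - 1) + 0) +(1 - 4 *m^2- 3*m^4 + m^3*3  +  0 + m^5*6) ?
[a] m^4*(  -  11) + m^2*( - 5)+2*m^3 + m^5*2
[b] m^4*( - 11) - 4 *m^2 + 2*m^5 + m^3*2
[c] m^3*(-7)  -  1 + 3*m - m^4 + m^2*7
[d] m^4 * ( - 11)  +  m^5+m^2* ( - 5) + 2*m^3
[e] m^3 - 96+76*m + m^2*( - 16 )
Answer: a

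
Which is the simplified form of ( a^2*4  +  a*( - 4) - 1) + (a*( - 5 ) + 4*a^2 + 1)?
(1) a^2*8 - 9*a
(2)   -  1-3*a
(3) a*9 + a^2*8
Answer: 1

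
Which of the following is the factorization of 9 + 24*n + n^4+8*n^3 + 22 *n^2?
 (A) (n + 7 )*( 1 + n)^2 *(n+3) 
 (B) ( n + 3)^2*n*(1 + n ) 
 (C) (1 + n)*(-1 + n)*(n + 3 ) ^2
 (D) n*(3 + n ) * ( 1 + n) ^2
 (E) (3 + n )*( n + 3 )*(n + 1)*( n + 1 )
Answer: E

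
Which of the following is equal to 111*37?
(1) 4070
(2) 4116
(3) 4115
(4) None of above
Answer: 4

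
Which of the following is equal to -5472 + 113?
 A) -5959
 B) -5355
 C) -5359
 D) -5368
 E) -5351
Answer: C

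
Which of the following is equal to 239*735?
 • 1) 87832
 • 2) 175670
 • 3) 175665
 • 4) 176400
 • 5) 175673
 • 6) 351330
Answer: 3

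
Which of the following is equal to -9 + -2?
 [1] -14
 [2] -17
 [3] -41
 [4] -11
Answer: 4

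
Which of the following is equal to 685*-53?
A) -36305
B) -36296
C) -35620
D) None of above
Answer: A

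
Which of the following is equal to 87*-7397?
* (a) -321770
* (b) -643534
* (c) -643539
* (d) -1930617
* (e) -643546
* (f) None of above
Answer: c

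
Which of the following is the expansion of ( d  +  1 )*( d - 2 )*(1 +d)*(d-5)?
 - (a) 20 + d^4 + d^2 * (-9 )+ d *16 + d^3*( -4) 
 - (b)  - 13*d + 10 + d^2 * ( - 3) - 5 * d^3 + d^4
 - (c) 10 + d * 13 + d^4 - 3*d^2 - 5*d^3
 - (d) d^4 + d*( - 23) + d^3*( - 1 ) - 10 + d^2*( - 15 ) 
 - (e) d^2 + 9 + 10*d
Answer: c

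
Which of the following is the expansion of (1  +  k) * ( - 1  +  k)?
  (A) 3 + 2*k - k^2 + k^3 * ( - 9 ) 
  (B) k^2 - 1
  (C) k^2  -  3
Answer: B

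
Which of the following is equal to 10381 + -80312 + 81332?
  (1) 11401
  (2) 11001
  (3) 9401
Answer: 1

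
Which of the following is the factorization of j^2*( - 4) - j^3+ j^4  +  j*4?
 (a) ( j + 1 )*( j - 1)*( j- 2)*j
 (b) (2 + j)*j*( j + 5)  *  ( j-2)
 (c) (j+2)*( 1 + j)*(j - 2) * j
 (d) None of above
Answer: d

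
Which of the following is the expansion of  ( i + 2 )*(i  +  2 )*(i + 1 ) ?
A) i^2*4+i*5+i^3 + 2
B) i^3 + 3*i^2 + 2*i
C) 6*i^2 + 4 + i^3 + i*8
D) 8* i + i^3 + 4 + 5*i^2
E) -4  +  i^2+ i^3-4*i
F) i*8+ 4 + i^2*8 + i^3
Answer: D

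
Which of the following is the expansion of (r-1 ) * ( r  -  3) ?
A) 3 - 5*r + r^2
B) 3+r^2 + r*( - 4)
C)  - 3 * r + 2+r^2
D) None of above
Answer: B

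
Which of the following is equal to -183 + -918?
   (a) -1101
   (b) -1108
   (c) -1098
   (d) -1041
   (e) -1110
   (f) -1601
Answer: a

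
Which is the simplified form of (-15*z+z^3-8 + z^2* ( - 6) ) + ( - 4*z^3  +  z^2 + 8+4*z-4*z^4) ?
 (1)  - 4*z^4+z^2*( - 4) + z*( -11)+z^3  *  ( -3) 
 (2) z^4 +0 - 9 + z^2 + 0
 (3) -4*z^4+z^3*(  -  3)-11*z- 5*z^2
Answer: 3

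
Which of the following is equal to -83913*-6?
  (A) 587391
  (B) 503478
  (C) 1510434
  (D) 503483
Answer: B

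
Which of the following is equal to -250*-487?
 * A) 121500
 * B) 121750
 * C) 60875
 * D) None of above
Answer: B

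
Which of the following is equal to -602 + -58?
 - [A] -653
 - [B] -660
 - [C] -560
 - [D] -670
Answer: B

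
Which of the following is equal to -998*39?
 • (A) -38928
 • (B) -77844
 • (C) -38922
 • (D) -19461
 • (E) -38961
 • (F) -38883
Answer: C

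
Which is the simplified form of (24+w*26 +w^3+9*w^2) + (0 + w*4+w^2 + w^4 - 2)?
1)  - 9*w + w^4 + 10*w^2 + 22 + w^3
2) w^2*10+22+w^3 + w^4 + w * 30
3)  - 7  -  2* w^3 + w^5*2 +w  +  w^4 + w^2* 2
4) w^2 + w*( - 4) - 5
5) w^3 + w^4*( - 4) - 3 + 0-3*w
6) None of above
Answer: 2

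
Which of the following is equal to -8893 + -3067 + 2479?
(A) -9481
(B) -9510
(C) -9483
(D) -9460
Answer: A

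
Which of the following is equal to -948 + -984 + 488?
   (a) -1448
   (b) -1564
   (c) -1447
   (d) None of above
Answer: d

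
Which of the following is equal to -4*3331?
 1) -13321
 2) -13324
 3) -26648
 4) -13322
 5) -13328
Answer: 2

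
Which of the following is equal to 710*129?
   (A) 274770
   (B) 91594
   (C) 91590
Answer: C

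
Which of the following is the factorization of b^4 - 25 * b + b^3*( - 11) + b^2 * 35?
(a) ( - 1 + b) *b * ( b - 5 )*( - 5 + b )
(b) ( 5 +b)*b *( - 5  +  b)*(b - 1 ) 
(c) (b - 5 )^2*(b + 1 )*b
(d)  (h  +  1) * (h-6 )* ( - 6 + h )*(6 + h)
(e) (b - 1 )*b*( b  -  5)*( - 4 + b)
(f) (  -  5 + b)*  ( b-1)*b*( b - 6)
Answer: a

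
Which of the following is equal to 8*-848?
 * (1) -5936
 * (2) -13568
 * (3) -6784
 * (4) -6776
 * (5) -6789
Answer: 3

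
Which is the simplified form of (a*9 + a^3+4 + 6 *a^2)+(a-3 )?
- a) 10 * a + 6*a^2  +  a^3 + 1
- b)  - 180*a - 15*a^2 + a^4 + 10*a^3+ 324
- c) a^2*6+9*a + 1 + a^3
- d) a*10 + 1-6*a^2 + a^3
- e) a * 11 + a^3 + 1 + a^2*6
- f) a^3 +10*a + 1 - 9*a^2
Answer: a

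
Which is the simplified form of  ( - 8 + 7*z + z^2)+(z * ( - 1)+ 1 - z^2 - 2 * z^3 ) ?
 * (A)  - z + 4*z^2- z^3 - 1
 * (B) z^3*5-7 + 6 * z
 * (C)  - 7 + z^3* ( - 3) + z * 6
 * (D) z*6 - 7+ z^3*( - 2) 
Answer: D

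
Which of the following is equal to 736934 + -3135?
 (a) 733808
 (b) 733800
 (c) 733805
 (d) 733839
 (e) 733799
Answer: e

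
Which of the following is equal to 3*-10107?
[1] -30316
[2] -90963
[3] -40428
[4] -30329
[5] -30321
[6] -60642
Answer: 5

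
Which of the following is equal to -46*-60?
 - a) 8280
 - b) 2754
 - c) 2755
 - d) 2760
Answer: d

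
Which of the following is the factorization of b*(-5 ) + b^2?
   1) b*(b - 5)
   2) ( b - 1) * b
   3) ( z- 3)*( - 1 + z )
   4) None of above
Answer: 1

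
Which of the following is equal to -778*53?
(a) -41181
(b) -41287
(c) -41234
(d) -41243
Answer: c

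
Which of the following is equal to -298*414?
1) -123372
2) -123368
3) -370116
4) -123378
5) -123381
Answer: 1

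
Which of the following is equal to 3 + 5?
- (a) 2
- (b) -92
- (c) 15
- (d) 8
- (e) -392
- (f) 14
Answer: d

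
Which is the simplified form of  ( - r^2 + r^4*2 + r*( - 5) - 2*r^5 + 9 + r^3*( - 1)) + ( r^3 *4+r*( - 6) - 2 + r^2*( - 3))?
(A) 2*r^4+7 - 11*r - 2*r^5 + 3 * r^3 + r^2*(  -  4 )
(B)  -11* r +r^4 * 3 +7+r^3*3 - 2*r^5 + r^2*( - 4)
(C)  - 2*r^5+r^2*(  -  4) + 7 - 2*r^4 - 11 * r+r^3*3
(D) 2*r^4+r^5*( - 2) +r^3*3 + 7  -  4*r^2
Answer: A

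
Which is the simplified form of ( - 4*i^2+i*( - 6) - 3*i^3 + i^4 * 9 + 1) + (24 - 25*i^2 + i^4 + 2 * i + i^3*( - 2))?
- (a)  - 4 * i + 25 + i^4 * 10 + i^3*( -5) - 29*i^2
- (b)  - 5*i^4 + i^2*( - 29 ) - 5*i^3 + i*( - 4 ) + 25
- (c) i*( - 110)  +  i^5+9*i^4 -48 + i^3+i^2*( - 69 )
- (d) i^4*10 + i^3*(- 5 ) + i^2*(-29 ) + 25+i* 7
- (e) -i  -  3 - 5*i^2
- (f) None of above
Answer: a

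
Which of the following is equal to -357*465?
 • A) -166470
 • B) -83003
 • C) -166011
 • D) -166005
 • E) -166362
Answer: D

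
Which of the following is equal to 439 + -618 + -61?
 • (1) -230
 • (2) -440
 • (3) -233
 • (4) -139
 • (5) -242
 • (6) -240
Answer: 6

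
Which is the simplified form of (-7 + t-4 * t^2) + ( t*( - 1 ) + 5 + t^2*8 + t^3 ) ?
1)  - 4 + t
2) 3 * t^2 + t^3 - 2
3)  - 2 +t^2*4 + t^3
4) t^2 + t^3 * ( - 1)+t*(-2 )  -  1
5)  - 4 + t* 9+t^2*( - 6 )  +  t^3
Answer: 3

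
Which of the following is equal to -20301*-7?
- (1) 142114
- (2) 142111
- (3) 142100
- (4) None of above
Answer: 4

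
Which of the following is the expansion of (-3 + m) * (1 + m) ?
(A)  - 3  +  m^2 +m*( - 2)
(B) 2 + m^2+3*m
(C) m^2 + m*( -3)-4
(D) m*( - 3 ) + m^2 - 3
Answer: A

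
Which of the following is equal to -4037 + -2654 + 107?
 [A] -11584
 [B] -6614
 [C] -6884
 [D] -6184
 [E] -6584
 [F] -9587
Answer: E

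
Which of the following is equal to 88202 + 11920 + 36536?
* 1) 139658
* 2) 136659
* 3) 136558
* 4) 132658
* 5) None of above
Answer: 5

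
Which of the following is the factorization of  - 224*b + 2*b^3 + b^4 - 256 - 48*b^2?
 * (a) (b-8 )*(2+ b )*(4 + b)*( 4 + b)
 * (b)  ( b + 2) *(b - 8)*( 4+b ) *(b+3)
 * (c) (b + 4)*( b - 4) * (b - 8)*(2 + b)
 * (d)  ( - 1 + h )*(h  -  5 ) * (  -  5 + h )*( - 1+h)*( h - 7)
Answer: a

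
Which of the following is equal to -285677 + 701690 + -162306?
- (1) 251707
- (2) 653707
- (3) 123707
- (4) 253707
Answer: 4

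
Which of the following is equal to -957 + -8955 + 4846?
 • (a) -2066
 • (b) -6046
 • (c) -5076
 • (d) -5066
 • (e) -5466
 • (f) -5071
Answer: d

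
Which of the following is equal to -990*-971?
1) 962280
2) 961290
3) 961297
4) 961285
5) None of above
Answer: 2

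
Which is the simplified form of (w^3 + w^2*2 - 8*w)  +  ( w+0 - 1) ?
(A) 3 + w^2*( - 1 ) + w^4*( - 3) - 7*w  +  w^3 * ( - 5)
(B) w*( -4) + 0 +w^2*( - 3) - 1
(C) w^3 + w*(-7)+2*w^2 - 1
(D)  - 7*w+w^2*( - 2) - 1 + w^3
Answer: C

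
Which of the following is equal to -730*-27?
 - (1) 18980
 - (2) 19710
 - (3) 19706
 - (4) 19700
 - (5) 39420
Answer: 2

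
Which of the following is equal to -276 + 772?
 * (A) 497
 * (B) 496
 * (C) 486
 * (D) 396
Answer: B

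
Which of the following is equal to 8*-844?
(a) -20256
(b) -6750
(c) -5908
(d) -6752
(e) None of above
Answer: d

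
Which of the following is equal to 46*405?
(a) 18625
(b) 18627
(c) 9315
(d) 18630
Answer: d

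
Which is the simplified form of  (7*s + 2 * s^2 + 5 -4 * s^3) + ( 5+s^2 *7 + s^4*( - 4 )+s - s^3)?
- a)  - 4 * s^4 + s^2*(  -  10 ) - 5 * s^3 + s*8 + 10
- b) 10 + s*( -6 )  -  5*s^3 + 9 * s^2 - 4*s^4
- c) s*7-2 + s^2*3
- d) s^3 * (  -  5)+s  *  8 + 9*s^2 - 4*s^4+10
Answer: d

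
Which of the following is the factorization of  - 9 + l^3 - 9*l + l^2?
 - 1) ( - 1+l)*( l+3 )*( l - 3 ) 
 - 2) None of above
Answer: 2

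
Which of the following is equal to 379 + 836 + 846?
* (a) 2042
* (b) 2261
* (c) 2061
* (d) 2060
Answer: c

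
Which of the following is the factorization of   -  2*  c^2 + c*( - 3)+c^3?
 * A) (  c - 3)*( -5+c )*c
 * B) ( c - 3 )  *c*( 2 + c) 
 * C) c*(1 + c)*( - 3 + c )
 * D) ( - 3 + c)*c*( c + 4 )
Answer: C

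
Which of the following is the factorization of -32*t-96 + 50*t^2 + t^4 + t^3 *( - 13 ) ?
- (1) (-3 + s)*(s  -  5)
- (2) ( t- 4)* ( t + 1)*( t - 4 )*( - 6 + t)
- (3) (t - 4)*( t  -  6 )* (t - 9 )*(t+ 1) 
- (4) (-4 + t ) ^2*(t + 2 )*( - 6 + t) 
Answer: 2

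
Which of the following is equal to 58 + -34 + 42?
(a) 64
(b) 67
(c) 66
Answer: c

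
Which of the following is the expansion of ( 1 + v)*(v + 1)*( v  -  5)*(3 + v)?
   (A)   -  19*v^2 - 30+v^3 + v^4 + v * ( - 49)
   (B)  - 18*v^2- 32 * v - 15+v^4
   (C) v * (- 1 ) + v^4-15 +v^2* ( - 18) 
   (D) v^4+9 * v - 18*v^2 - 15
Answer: B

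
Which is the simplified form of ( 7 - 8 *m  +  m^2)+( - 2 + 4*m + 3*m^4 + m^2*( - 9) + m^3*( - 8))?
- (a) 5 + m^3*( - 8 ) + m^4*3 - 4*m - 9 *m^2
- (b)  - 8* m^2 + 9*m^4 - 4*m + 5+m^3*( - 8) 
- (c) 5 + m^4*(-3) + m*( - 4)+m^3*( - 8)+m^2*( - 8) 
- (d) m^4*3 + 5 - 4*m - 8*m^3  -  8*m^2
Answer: d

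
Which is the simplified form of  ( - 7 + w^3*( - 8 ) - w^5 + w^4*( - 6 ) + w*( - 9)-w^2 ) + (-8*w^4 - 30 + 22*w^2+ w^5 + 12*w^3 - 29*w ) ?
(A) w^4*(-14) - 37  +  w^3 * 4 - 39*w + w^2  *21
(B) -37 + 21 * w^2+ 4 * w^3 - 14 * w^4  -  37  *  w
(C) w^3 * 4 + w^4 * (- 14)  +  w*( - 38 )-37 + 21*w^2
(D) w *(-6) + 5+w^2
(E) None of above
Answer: C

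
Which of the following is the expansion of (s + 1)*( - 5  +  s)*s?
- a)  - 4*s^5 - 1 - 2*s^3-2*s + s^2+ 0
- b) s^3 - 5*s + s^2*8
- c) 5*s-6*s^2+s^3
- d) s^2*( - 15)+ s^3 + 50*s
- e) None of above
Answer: e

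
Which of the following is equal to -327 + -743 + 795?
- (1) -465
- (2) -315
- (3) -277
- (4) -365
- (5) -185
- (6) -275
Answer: 6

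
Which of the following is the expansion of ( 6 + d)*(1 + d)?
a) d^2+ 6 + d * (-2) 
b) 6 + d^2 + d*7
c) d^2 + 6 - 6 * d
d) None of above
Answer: b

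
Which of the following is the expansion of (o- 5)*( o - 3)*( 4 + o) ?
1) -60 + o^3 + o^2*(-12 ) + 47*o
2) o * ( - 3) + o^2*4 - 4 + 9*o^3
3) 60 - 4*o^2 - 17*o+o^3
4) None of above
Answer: 3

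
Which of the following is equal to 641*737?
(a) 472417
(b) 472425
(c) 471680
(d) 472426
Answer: a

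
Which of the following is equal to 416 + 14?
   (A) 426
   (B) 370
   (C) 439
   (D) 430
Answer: D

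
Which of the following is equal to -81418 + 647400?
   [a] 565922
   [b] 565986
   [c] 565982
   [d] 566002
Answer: c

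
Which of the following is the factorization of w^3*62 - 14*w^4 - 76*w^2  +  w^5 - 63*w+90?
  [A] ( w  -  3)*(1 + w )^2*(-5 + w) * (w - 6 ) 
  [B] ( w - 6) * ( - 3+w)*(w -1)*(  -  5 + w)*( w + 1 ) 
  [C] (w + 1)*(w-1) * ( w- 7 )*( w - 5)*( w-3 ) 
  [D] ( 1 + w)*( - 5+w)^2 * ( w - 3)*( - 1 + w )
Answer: B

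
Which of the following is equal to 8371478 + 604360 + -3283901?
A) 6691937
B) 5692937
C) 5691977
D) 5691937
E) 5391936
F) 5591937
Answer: D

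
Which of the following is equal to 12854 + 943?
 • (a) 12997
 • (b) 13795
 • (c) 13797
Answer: c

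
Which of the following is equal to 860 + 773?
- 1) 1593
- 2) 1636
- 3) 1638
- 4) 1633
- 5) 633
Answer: 4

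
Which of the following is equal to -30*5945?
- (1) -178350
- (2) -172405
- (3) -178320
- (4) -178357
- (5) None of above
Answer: 1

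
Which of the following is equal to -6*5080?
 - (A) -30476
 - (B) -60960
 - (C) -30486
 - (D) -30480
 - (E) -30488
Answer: D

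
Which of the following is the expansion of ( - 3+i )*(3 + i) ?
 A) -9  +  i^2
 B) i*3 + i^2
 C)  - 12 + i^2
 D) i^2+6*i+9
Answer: A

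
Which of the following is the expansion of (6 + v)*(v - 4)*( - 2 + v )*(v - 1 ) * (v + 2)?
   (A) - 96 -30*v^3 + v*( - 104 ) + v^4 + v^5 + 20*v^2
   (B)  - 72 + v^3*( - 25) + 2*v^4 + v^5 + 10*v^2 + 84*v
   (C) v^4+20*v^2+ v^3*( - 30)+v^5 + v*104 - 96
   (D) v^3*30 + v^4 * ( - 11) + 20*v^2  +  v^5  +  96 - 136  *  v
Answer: C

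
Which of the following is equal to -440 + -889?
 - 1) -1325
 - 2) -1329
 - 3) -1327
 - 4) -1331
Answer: 2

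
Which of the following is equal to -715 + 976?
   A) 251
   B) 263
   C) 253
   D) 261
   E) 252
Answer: D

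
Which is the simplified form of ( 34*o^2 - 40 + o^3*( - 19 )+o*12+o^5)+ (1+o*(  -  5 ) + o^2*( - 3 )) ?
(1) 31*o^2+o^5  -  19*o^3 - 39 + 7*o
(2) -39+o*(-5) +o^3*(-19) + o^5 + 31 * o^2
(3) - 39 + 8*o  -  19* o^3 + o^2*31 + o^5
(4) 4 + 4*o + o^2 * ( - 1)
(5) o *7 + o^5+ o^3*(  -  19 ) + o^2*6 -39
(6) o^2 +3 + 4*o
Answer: 1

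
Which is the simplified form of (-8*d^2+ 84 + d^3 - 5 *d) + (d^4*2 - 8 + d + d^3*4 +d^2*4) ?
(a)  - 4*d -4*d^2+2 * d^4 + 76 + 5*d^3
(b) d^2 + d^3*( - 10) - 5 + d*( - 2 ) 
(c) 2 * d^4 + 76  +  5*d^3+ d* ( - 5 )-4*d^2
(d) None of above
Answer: a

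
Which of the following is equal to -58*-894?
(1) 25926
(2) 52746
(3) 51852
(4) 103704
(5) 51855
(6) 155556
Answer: 3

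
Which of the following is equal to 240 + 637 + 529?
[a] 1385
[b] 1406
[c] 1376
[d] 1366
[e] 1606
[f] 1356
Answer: b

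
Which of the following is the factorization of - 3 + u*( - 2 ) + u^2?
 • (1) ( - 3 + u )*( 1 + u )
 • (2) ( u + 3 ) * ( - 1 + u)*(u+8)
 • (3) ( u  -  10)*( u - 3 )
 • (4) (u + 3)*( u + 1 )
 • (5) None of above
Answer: 1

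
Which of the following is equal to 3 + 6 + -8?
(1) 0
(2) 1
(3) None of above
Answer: 2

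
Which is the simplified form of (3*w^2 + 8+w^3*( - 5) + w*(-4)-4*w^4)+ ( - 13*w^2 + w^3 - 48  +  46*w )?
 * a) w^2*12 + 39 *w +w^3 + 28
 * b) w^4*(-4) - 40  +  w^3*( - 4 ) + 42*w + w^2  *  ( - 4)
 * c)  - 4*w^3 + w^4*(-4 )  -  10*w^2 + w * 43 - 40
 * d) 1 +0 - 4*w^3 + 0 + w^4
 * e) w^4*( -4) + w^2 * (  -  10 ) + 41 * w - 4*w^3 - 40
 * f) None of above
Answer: f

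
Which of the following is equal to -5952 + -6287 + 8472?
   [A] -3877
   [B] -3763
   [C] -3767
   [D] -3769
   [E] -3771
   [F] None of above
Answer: C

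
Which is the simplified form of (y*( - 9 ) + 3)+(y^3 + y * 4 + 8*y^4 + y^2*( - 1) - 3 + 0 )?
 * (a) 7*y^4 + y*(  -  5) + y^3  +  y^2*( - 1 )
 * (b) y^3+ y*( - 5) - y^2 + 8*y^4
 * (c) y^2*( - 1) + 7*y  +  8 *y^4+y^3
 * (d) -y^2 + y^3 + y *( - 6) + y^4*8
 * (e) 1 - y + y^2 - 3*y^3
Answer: b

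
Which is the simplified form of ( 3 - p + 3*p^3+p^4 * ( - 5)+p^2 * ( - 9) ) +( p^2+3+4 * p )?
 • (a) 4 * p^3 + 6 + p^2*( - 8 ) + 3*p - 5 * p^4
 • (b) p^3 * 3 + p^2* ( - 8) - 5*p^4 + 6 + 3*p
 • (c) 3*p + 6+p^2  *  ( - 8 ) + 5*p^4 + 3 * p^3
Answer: b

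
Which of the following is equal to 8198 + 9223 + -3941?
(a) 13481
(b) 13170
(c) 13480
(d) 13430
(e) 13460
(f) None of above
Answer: c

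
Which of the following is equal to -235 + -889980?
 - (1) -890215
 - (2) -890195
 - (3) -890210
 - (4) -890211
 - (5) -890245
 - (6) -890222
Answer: 1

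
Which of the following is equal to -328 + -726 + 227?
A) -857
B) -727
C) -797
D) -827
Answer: D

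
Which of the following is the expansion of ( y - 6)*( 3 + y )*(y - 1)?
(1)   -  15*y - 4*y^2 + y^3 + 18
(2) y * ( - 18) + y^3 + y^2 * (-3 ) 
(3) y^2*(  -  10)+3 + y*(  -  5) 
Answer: 1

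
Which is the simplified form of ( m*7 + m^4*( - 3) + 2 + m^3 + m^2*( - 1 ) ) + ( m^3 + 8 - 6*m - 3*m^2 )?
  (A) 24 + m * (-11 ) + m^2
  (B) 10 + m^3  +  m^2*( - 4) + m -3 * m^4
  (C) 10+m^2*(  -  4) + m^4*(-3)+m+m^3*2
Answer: C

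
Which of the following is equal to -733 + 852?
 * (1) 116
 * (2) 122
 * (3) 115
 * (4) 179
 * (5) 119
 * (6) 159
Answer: 5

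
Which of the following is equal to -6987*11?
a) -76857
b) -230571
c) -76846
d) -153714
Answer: a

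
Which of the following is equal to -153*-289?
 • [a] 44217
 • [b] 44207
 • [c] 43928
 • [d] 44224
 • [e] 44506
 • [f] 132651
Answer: a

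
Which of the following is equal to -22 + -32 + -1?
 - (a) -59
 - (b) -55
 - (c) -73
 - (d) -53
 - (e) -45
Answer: b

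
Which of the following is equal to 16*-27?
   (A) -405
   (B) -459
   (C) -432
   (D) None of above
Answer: C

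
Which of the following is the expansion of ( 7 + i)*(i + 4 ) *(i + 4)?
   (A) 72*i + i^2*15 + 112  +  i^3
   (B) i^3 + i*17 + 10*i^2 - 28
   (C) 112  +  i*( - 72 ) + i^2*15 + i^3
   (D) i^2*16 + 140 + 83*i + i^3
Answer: A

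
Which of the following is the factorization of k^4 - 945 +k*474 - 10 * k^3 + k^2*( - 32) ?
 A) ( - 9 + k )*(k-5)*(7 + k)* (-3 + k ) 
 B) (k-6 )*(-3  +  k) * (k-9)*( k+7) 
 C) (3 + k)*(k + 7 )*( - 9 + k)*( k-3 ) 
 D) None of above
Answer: A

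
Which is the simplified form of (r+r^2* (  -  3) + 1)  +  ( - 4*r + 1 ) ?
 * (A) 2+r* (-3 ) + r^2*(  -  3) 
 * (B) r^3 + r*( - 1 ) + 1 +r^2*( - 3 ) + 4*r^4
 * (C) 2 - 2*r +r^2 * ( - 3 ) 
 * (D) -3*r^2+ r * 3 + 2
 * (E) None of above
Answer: A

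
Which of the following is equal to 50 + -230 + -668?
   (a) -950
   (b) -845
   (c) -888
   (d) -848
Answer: d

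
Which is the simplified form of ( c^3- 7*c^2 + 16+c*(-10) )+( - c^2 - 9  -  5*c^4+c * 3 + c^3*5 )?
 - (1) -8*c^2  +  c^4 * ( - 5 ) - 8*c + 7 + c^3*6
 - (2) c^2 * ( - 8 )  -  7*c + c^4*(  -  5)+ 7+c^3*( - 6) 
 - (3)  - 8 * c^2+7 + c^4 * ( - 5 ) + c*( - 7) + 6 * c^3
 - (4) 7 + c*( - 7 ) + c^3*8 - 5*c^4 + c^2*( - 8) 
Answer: 3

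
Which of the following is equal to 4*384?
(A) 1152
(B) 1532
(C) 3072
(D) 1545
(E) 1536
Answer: E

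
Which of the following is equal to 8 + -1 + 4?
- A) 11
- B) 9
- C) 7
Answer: A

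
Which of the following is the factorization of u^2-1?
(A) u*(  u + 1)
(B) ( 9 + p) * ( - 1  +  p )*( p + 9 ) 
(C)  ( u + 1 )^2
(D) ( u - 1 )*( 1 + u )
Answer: D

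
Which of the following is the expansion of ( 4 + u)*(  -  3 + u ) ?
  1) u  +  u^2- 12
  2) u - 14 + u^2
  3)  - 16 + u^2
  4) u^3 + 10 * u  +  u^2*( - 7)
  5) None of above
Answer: 1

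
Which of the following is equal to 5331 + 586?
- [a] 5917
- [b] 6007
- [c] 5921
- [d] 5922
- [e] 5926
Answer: a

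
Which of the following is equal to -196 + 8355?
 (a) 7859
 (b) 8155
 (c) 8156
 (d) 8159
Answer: d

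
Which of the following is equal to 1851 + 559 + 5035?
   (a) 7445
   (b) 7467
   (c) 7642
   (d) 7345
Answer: a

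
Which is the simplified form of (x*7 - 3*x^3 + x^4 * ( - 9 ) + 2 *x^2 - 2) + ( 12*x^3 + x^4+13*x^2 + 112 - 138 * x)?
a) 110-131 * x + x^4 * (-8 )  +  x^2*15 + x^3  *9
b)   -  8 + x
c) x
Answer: a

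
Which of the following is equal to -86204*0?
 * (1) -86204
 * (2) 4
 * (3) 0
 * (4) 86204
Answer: 3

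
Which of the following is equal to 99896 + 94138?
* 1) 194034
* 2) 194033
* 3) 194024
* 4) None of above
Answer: 1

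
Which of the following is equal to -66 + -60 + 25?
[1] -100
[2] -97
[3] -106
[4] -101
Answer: 4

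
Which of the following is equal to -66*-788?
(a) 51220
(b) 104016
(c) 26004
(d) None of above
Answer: d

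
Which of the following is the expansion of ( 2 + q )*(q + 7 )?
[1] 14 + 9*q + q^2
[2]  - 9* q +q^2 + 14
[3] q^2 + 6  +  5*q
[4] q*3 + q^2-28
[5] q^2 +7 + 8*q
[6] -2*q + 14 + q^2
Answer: 1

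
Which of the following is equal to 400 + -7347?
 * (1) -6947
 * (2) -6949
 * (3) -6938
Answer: 1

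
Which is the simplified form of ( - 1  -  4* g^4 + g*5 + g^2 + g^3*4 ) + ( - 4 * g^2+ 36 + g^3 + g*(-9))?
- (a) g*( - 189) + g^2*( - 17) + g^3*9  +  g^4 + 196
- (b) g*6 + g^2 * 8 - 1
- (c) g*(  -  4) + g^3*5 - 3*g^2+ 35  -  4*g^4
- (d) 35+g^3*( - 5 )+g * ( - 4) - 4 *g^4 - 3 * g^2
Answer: c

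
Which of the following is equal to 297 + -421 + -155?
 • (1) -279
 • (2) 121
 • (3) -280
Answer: 1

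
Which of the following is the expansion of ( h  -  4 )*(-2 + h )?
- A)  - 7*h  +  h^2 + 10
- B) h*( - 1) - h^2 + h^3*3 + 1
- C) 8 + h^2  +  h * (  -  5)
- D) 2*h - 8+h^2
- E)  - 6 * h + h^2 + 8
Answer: E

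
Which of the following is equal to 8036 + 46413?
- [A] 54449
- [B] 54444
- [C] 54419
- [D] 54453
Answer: A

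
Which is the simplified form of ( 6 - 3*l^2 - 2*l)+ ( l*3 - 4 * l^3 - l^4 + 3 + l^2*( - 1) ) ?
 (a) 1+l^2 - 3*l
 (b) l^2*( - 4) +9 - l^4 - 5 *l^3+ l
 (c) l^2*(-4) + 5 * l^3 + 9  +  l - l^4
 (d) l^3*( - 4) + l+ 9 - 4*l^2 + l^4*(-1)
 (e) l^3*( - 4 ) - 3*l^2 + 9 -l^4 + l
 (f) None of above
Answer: d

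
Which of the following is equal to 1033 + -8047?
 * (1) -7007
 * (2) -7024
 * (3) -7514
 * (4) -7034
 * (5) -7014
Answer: 5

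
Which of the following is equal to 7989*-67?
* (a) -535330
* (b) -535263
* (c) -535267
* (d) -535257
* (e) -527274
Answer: b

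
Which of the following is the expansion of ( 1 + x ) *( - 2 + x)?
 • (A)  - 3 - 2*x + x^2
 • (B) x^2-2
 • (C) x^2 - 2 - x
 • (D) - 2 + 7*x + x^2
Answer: C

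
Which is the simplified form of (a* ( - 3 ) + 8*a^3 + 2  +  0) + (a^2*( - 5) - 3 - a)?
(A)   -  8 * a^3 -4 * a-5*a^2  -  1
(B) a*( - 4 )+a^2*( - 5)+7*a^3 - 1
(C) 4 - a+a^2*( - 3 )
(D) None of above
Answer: D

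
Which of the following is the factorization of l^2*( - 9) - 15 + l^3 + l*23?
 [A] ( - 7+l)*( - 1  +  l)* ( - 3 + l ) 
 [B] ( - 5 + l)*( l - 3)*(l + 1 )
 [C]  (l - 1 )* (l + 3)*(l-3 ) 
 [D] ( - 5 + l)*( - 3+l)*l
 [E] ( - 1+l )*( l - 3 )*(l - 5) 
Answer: E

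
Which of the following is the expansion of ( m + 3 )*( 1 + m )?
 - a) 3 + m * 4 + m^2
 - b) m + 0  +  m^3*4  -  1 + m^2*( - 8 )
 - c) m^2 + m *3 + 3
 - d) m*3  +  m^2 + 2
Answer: a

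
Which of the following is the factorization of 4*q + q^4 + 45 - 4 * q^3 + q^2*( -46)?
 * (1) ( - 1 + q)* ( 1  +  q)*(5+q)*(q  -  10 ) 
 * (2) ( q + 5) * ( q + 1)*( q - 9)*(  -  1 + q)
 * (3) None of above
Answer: 2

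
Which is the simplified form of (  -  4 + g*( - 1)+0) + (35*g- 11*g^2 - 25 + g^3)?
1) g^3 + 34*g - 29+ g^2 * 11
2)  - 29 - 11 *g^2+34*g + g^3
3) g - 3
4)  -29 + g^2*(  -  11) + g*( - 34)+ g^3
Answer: 2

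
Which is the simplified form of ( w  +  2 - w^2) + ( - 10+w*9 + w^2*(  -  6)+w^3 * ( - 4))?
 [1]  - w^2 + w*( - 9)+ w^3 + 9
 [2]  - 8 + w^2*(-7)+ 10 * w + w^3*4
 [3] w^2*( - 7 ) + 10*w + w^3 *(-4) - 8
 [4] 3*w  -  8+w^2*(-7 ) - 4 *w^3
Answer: 3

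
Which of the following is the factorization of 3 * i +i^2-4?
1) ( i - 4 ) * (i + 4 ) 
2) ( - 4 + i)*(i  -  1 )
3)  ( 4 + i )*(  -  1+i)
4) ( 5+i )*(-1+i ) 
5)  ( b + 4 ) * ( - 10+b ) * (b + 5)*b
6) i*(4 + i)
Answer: 3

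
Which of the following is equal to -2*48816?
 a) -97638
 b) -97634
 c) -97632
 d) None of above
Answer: c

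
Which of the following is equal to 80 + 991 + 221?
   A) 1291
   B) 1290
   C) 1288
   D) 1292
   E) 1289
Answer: D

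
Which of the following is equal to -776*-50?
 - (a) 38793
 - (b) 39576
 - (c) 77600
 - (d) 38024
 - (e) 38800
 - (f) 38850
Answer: e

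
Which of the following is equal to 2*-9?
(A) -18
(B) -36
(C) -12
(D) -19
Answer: A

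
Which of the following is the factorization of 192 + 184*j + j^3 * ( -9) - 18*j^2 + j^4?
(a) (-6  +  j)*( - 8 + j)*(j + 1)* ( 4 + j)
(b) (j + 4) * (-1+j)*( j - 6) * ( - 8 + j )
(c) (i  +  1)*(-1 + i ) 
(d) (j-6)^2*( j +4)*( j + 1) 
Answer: a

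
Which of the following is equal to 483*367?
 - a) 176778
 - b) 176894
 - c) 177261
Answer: c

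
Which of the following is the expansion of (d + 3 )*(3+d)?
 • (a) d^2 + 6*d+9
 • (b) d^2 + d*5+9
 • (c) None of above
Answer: a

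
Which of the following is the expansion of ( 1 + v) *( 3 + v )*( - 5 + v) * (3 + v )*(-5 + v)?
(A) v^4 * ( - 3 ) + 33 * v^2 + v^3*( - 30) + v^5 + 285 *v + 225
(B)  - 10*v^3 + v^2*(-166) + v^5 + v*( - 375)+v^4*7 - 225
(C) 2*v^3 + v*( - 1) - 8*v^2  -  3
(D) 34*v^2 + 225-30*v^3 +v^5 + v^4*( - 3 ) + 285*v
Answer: D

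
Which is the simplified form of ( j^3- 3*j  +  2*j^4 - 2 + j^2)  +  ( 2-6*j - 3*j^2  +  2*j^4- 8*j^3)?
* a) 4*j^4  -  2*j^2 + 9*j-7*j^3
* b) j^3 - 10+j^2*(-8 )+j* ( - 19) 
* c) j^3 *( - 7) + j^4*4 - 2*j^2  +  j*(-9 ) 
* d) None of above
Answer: c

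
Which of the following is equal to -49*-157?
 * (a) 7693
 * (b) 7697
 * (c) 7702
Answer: a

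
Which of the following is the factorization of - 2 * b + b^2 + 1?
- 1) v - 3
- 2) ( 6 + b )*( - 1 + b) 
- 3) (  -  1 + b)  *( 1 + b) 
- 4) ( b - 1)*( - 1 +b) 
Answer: 4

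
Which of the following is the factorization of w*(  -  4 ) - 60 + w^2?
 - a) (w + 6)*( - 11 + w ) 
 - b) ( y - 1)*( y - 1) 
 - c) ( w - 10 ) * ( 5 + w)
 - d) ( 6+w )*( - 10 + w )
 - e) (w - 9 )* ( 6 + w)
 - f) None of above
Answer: d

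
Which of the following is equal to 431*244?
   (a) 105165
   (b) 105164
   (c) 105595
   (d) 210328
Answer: b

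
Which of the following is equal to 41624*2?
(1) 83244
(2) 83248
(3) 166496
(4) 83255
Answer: 2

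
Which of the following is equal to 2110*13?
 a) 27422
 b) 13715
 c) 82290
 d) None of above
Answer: d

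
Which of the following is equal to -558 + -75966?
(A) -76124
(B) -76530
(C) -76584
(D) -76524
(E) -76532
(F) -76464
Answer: D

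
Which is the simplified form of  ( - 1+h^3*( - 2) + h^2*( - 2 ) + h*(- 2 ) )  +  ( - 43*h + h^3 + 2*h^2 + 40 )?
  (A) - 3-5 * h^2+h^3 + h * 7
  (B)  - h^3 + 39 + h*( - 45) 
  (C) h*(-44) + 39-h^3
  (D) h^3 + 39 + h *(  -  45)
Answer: B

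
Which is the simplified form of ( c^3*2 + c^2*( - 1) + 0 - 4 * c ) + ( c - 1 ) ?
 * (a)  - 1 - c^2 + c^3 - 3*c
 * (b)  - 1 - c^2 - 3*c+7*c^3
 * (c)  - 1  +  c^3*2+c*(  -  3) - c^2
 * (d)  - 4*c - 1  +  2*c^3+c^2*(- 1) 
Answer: c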